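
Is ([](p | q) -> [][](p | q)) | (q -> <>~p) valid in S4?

Valid in S4

Tableau for the negation ~(([](p | q) -> [][](p | q)) | (q -> <>~p)):
1. ~(([](p | q) -> [][](p | q)) | (q -> <>~p)), w0
2. ~([](p | q) -> [][](p | q)), w0
3. ~(q -> <>~p), w0
4. [](p | q), w0
5. ~[][](p | q), w0
6. q, w0
7. ~<>~p, w0
8. p | q, w0
9. p, w0
10. ~[](p | q), w1
11. p | q, w1
12. p, w1
13. q, w1
14. ~(p | q), w2
15. ~p, w2
16. ~q, w2
17. p | q, w2
18. p, w2
Accessibility: w0Rw0, w0Rw1, w0Rw2, w1Rw1, w1Rw2, w2Rw2
Branch closes: p and ~p both at w2.
Every branch of the negation's tableau closes; the branch above is one of them.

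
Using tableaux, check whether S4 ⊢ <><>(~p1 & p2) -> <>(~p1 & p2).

Tableau for the negation ~(<><>(~p1 & p2) -> <>(~p1 & p2)):
1. ~(<><>(~p1 & p2) -> <>(~p1 & p2)), w0
2. <><>(~p1 & p2), w0
3. ~<>(~p1 & p2), w0
4. ~(~p1 & p2), w0
5. ~p2, w0
6. <>(~p1 & p2), w1
7. ~(~p1 & p2), w1
8. ~p2, w1
9. ~p1 & p2, w2
10. ~p1, w2
11. p2, w2
12. ~(~p1 & p2), w2
13. ~p2, w2
Accessibility: w0Rw0, w0Rw1, w0Rw2, w1Rw1, w1Rw2, w2Rw2
Branch closes: p2 and ~p2 both at w2.
All branches of the negation close; one closing branch shown above.

Valid in S4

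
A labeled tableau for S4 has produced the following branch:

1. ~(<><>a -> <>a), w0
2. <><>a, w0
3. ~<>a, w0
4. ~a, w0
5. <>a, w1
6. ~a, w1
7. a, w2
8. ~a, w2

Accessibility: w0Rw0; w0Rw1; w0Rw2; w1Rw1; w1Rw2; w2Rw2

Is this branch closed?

Both a and ~a appear at w2.

Closed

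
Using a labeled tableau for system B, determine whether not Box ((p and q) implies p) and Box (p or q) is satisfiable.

1. not Box ((p and q) implies p) and Box (p or q), u
2. not Box ((p and q) implies p), u
3. Box (p or q), u
4. p or q, u
5. q, u
6. not ((p and q) implies p), v
7. p and q, v
8. not p, v
9. p, v
10. q, v
Accessibility: uRu, uRv, vRu, vRv
Branch closes: p and not p both at v.
Every branch closes; the branch above is one of them.

Unsatisfiable (every branch closes)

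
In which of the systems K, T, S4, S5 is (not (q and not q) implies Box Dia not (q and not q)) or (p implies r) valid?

K-tableau for the negation not ((not (q and not q) implies Box Dia not (q and not q)) or (p implies r)):
1. not ((not (q and not q) implies Box Dia not (q and not q)) or (p implies r)), u
2. not (not (q and not q) implies Box Dia not (q and not q)), u
3. not (p implies r), u
4. not (q and not q), u
5. not Box Dia not (q and not q), u
6. p, u
7. not r, u
8. q, u
9. not Dia not (q and not q), v
Accessibility: uRv
Complete open branch: countermodel on a K-frame, so not valid in K.
T-tableau for the negation not ((not (q and not q) implies Box Dia not (q and not q)) or (p implies r)):
1. not ((not (q and not q) implies Box Dia not (q and not q)) or (p implies r)), u
2. not (not (q and not q) implies Box Dia not (q and not q)), u
3. not (p implies r), u
4. not (q and not q), u
5. not Box Dia not (q and not q), u
6. p, u
7. not r, u
8. q, u
9. not Dia not (q and not q), v
10. q and not q, v
11. q, v
12. not q, v
Accessibility: uRu, uRv, vRv
Branch closes: q and not q both at v.
Every branch closes (one shown): valid in T, hence also in S4, S5 (every theorem of T is a theorem of S4 and S5).

T, S4, S5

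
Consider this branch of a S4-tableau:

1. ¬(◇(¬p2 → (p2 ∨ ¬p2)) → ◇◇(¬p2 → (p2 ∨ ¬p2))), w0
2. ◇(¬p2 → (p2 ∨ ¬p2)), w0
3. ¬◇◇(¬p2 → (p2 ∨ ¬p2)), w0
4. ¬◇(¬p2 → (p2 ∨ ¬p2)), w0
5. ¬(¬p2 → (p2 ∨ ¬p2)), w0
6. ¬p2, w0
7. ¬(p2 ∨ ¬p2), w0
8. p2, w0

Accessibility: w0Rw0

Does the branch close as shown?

Closed

Both p2 and ¬p2 appear at w0.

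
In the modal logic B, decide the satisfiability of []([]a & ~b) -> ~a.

1. []([]a & ~b) -> ~a, 0
2. ~a, 0
Accessibility: 0R0

Satisfiable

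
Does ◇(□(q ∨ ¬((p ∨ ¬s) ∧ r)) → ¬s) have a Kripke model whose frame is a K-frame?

Satisfiable (open branch found)

1. ◇(□(q ∨ ¬((p ∨ ¬s) ∧ r)) → ¬s), 0
2. □(q ∨ ¬((p ∨ ¬s) ∧ r)) → ¬s, 1
3. ¬s, 1
Accessibility: 0R1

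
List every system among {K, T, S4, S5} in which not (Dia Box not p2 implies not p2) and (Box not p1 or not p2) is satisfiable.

K, T, S4

S4-tableau for the formula:
1. not (Dia Box not p2 implies not p2) and (Box not p1 or not p2), w0
2. not (Dia Box not p2 implies not p2), w0
3. Box not p1 or not p2, w0
4. Dia Box not p2, w0
5. p2, w0
6. Box not p1, w0
7. not p1, w0
8. Box not p2, w1
9. not p1, w1
10. not p2, w1
Accessibility: w0Rw0, w0Rw1, w1Rw1
Complete open branch: satisfiable in S4, hence also in K, T (this S4-model is also a K-model and a T-model).
S5-tableau for the formula:
1. not (Dia Box not p2 implies not p2) and (Box not p1 or not p2), w0
2. not (Dia Box not p2 implies not p2), w0
3. Box not p1 or not p2, w0
4. Dia Box not p2, w0
5. p2, w0
6. Box not p1, w0
7. not p1, w0
8. Box not p2, w1
9. not p1, w1
10. not p2, w0
Accessibility: w0Rw0, w0Rw1, w1Rw0, w1Rw1
Branch closes: p2 and not p2 both at w0.
Every branch closes (one shown): unsatisfiable in S5.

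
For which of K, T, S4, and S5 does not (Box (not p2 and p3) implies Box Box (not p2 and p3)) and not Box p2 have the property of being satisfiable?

S4-tableau for the formula:
1. not (Box (not p2 and p3) implies Box Box (not p2 and p3)) and not Box p2, u
2. not (Box (not p2 and p3) implies Box Box (not p2 and p3)), u
3. not Box p2, u
4. Box (not p2 and p3), u
5. not Box Box (not p2 and p3), u
6. not p2 and p3, u
7. not p2, u
8. p3, u
9. not p2, v
10. not p2 and p3, v
11. p3, v
12. not Box (not p2 and p3), w
13. not p2 and p3, w
14. not p2, w
15. p3, w
16. not (not p2 and p3), x
17. not p2 and p3, x
18. not p2, x
19. p3, x
20. not p3, x
Accessibility: uRu, uRv, uRw, uRx, vRv, wRw, wRx, xRx
Branch closes: p3 and not p3 both at x.
Every branch closes (one shown): unsatisfiable in S4, hence also in S5 (every S5-frame is an S4-frame).
T-tableau for the formula:
1. not (Box (not p2 and p3) implies Box Box (not p2 and p3)) and not Box p2, u
2. not (Box (not p2 and p3) implies Box Box (not p2 and p3)), u
3. not Box p2, u
4. Box (not p2 and p3), u
5. not Box Box (not p2 and p3), u
6. not p2 and p3, u
7. not p2, u
8. p3, u
9. not p2, v
10. not p2 and p3, v
11. p3, v
12. not Box (not p2 and p3), w
13. not p2 and p3, w
14. not p2, w
15. p3, w
16. not (not p2 and p3), x
17. not p3, x
Accessibility: uRu, uRv, uRw, vRv, wRw, wRx, xRx
Complete open branch: satisfiable in T, hence also in K (this T-model is also a K-model).

K, T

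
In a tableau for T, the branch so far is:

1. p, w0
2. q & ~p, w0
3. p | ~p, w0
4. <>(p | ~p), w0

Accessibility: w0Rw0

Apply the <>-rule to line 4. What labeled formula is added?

a fresh world w1 with w0Rw1, and p | ~p at w1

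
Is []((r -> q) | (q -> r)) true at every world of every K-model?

Valid

Tableau for the negation ~[]((r -> q) | (q -> r)):
1. ~[]((r -> q) | (q -> r)), u
2. ~((r -> q) | (q -> r)), v   [~[]-rule on 1: fresh world v, uRv]
3. ~(r -> q), v   [~|-rule on 2]
4. ~(q -> r), v   [~|-rule on 2]
5. r, v   [~->-rule on 3]
6. ~q, v   [~->-rule on 3]
7. q, v   [~->-rule on 4]
8. ~r, v   [~->-rule on 4]
Accessibility: uRv
Branch closes: q and ~q both at v.
Every branch of the negation's tableau closes; the branch above is one of them.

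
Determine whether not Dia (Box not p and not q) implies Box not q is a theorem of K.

Not valid

Tableau for the negation not (not Dia (Box not p and not q) implies Box not q):
1. not (not Dia (Box not p and not q) implies Box not q), w0
2. not Dia (Box not p and not q), w0
3. not Box not q, w0
4. q, w1
5. not (Box not p and not q), w1
Accessibility: w0Rw1
The negation has an open branch (countermodel exists).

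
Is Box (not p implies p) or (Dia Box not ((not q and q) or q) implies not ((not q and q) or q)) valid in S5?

Tableau for the negation not (Box (not p implies p) or (Dia Box not ((not q and q) or q) implies not ((not q and q) or q))):
1. not (Box (not p implies p) or (Dia Box not ((not q and q) or q) implies not ((not q and q) or q))), 0
2. not Box (not p implies p), 0   [neg-or-rule on 1]
3. not (Dia Box not ((not q and q) or q) implies not ((not q and q) or q)), 0   [neg-or-rule on 1]
4. Dia Box not ((not q and q) or q), 0   [neg-implies-rule on 3]
5. (not q and q) or q, 0   [neg-implies-rule on 3]
6. q, 0   [or-rule on 5 (branches; this branch)]
7. not (not p implies p), 1   [neg-Box-rule on 2: fresh world 1, 0R1]
8. not p, 1   [neg-implies-rule on 7]
9. Box not ((not q and q) or q), 2   [Dia-rule on 4: fresh world 2, 0R2]
10. not ((not q and q) or q), 0   [Box-rule on 9 via 2R0]
11. not (not q and q), 0   [neg-or-rule on 10]
12. not q, 0   [neg-or-rule on 10]
Accessibility: 0R0, 0R1, 0R2, 1R0, 1R1, 1R2, 2R0, 2R1, 2R2
Branch closes: q and not q both at 0.
Every branch of the negation's tableau closes; the branch above is one of them.

Valid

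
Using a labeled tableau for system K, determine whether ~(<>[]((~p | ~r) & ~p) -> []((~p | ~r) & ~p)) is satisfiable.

Yes, satisfiable

1. ~(<>[]((~p | ~r) & ~p) -> []((~p | ~r) & ~p)), w0
2. <>[]((~p | ~r) & ~p), w0
3. ~[]((~p | ~r) & ~p), w0
4. []((~p | ~r) & ~p), w1
5. ~((~p | ~r) & ~p), w2
6. p, w2
Accessibility: w0Rw1, w0Rw2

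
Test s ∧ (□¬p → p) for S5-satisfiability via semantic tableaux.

Satisfiable

1. s ∧ (□¬p → p), 0
2. s, 0
3. □¬p → p, 0
4. p, 0
Accessibility: 0R0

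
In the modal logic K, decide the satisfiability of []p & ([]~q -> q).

1. []p & ([]~q -> q), w0
2. []p, w0   [&-rule on 1]
3. []~q -> q, w0   [&-rule on 1]
4. q, w0   [->-rule on 3 (branches; this branch)]

Yes, satisfiable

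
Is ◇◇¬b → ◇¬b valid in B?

Tableau for the negation ¬(◇◇¬b → ◇¬b):
1. ¬(◇◇¬b → ◇¬b), w0
2. ◇◇¬b, w0
3. ¬◇¬b, w0
4. b, w0
5. ◇¬b, w1
6. b, w1
7. ¬b, w2
Accessibility: w0Rw0, w0Rw1, w1Rw0, w1Rw1, w1Rw2, w2Rw1, w2Rw2
The negation has an open branch (countermodel exists).

Not valid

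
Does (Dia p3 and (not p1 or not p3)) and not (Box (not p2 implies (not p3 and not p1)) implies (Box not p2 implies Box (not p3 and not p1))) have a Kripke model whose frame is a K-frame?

1. (Dia p3 and (not p1 or not p3)) and not (Box (not p2 implies (not p3 and not p1)) implies (Box not p2 implies Box (not p3 and not p1))), u
2. Dia p3 and (not p1 or not p3), u   [and-rule on 1]
3. not (Box (not p2 implies (not p3 and not p1)) implies (Box not p2 implies Box (not p3 and not p1))), u   [and-rule on 1]
4. Dia p3, u   [and-rule on 2]
5. not p1 or not p3, u   [and-rule on 2]
6. Box (not p2 implies (not p3 and not p1)), u   [neg-implies-rule on 3]
7. not (Box not p2 implies Box (not p3 and not p1)), u   [neg-implies-rule on 3]
8. Box not p2, u   [neg-implies-rule on 7]
9. not Box (not p3 and not p1), u   [neg-implies-rule on 7]
10. not p3, u   [or-rule on 5 (branches; this branch)]
11. p3, v   [Dia-rule on 4: fresh world v, uRv]
12. not p2 implies (not p3 and not p1), v   [Box-rule on 6 via uRv]
13. not p2, v   [Box-rule on 8 via uRv]
14. not p3 and not p1, v   [implies-rule on 12 (branches; this branch)]
15. not p3, v   [and-rule on 14]
16. not p1, v   [and-rule on 14]
Accessibility: uRv
Branch closes: p3 and not p3 both at v.
Every branch closes; the branch above is one of them.

No, unsatisfiable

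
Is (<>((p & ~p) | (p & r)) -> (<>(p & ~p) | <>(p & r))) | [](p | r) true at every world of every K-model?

Tableau for the negation ~((<>((p & ~p) | (p & r)) -> (<>(p & ~p) | <>(p & r))) | [](p | r)):
1. ~((<>((p & ~p) | (p & r)) -> (<>(p & ~p) | <>(p & r))) | [](p | r)), w0
2. ~(<>((p & ~p) | (p & r)) -> (<>(p & ~p) | <>(p & r))), w0   [~|-rule on 1]
3. ~[](p | r), w0   [~|-rule on 1]
4. <>((p & ~p) | (p & r)), w0   [~->-rule on 2]
5. ~(<>(p & ~p) | <>(p & r)), w0   [~->-rule on 2]
6. ~<>(p & ~p), w0   [~|-rule on 5]
7. ~<>(p & r), w0   [~|-rule on 5]
8. ~(p | r), w1   [~[]-rule on 3: fresh world w1, w0Rw1]
9. ~p, w1   [~|-rule on 8]
10. ~r, w1   [~|-rule on 8]
11. ~(p & ~p), w1   [~<>-rule on 6 via w0Rw1]
12. ~(p & r), w1   [~<>-rule on 7 via w0Rw1]
13. (p & ~p) | (p & r), w2   [<>-rule on 4: fresh world w2, w0Rw2]
14. ~(p & ~p), w2   [~<>-rule on 6 via w0Rw2]
15. ~(p & r), w2   [~<>-rule on 7 via w0Rw2]
16. p & r, w2   [|-rule on 13 (branches; this branch)]
17. p, w2   [&-rule on 16]
18. r, w2   [&-rule on 16]
19. ~r, w2   [~&-rule on 15 (branches; this branch)]
Accessibility: w0Rw1, w0Rw2
Branch closes: r and ~r both at w2.
Every branch of the negation's tableau closes; the branch above is one of them.

Yes, valid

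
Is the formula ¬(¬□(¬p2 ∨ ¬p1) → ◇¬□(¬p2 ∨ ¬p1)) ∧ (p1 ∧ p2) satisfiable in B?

1. ¬(¬□(¬p2 ∨ ¬p1) → ◇¬□(¬p2 ∨ ¬p1)) ∧ (p1 ∧ p2), w0
2. ¬(¬□(¬p2 ∨ ¬p1) → ◇¬□(¬p2 ∨ ¬p1)), w0
3. p1 ∧ p2, w0
4. ¬□(¬p2 ∨ ¬p1), w0
5. ¬◇¬□(¬p2 ∨ ¬p1), w0
6. p1, w0
7. p2, w0
8. □(¬p2 ∨ ¬p1), w0
9. ¬p2 ∨ ¬p1, w0
10. ¬p1, w0
Accessibility: w0Rw0
Branch closes: p1 and ¬p1 both at w0.
Every branch closes; the branch above is one of them.

Unsatisfiable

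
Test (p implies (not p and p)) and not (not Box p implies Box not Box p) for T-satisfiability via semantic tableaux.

Yes, satisfiable

1. (p implies (not p and p)) and not (not Box p implies Box not Box p), w0
2. p implies (not p and p), w0   [and-rule on 1]
3. not (not Box p implies Box not Box p), w0   [and-rule on 1]
4. not Box p, w0   [neg-implies-rule on 3]
5. not Box not Box p, w0   [neg-implies-rule on 3]
6. not p, w0   [implies-rule on 2 (branches; this branch)]
7. not p, w1   [neg-Box-rule on 4: fresh world w1, w0Rw1]
8. Box p, w2   [neg-Box-rule on 5: fresh world w2, w0Rw2]
9. p, w2   [Box-rule on 8 via w2Rw2]
Accessibility: w0Rw0, w0Rw1, w0Rw2, w1Rw1, w2Rw2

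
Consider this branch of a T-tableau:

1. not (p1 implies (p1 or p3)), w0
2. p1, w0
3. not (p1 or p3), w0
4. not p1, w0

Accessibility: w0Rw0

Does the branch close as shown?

Closed

Both p1 and not p1 appear at w0.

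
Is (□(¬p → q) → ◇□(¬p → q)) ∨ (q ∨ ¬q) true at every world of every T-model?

Valid

Tableau for the negation ¬((□(¬p → q) → ◇□(¬p → q)) ∨ (q ∨ ¬q)):
1. ¬((□(¬p → q) → ◇□(¬p → q)) ∨ (q ∨ ¬q)), 0
2. ¬(□(¬p → q) → ◇□(¬p → q)), 0
3. ¬(q ∨ ¬q), 0
4. □(¬p → q), 0
5. ¬◇□(¬p → q), 0
6. ¬q, 0
7. q, 0
Accessibility: 0R0
Branch closes: q and ¬q both at 0.
Every branch of the negation's tableau closes; the branch above is one of them.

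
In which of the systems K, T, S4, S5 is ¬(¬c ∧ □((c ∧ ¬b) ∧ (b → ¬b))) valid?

T-tableau for the negation ¬c ∧ □((c ∧ ¬b) ∧ (b → ¬b)):
1. ¬c ∧ □((c ∧ ¬b) ∧ (b → ¬b)), w0
2. ¬c, w0
3. □((c ∧ ¬b) ∧ (b → ¬b)), w0
4. (c ∧ ¬b) ∧ (b → ¬b), w0
5. c ∧ ¬b, w0
6. b → ¬b, w0
7. c, w0
8. ¬b, w0
Accessibility: w0Rw0
Branch closes: c and ¬c both at w0.
Every branch closes (one shown): valid in T, hence also in S4, S5 (every theorem of T is a theorem of S4 and S5).
K-tableau for the negation ¬c ∧ □((c ∧ ¬b) ∧ (b → ¬b)):
1. ¬c ∧ □((c ∧ ¬b) ∧ (b → ¬b)), w0
2. ¬c, w0
3. □((c ∧ ¬b) ∧ (b → ¬b)), w0
Complete open branch: countermodel on a K-frame, so not valid in K.

T, S4, S5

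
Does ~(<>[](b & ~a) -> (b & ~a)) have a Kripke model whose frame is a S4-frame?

Satisfiable (open branch found)

1. ~(<>[](b & ~a) -> (b & ~a)), u
2. <>[](b & ~a), u
3. ~(b & ~a), u
4. a, u
5. [](b & ~a), v
6. b & ~a, v
7. b, v
8. ~a, v
Accessibility: uRu, uRv, vRv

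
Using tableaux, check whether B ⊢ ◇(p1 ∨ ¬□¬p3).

Not valid

Tableau for the negation ¬◇(p1 ∨ ¬□¬p3):
1. ¬◇(p1 ∨ ¬□¬p3), w0
2. ¬(p1 ∨ ¬□¬p3), w0   [¬◇-rule on 1 via w0Rw0]
3. ¬p1, w0   [¬∨-rule on 2]
4. □¬p3, w0   [¬∨-rule on 2]
5. ¬p3, w0   [□-rule on 4 via w0Rw0]
Accessibility: w0Rw0
The negation has an open branch (countermodel exists).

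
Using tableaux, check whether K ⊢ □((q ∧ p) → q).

Valid

Tableau for the negation ¬□((q ∧ p) → q):
1. ¬□((q ∧ p) → q), 0
2. ¬((q ∧ p) → q), 1   [¬□-rule on 1: fresh world 1, 0R1]
3. q ∧ p, 1   [¬→-rule on 2]
4. ¬q, 1   [¬→-rule on 2]
5. q, 1   [∧-rule on 3]
6. p, 1   [∧-rule on 3]
Accessibility: 0R1
Branch closes: q and ¬q both at 1.
All branches of the negation close; one closing branch shown above.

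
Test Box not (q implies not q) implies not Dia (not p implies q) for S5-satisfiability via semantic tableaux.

1. Box not (q implies not q) implies not Dia (not p implies q), w0
2. not Dia (not p implies q), w0
3. not (not p implies q), w0
4. not p, w0
5. not q, w0
Accessibility: w0Rw0

Satisfiable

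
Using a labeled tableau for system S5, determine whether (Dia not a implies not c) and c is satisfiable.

1. (Dia not a implies not c) and c, u
2. Dia not a implies not c, u
3. c, u
4. not Dia not a, u
5. a, u
Accessibility: uRu

Yes, satisfiable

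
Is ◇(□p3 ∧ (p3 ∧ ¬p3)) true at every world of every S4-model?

No, not valid

Tableau for the negation ¬◇(□p3 ∧ (p3 ∧ ¬p3)):
1. ¬◇(□p3 ∧ (p3 ∧ ¬p3)), 0
2. ¬(□p3 ∧ (p3 ∧ ¬p3)), 0
3. ¬(p3 ∧ ¬p3), 0
4. p3, 0
Accessibility: 0R0
The negation has an open branch (countermodel exists).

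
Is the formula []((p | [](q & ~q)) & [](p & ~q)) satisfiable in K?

1. []((p | [](q & ~q)) & [](p & ~q)), w0

Satisfiable (open branch found)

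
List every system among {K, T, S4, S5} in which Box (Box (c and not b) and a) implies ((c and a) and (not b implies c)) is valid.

K-tableau for the negation not (Box (Box (c and not b) and a) implies ((c and a) and (not b implies c))):
1. not (Box (Box (c and not b) and a) implies ((c and a) and (not b implies c))), 0
2. Box (Box (c and not b) and a), 0   [neg-implies-rule on 1]
3. not ((c and a) and (not b implies c)), 0   [neg-implies-rule on 1]
4. not (not b implies c), 0   [neg-and-rule on 3 (branches; this branch)]
5. not b, 0   [neg-implies-rule on 4]
6. not c, 0   [neg-implies-rule on 4]
Complete open branch: countermodel on a K-frame, so not valid in K.
T-tableau for the negation not (Box (Box (c and not b) and a) implies ((c and a) and (not b implies c))):
1. not (Box (Box (c and not b) and a) implies ((c and a) and (not b implies c))), 0
2. Box (Box (c and not b) and a), 0   [neg-implies-rule on 1]
3. not ((c and a) and (not b implies c)), 0   [neg-implies-rule on 1]
4. Box (c and not b) and a, 0   [Box-rule on 2 via 0R0]
5. Box (c and not b), 0   [and-rule on 4]
6. a, 0   [and-rule on 4]
7. c and not b, 0   [Box-rule on 5 via 0R0]
8. c, 0   [and-rule on 7]
9. not b, 0   [and-rule on 7]
10. not (not b implies c), 0   [neg-and-rule on 3 (branches; this branch)]
11. not c, 0   [neg-implies-rule on 10]
Accessibility: 0R0
Branch closes: c and not c both at 0.
Every branch closes (one shown): valid in T, hence also in S4, S5 (every theorem of T is a theorem of S4 and S5).

T, S4, S5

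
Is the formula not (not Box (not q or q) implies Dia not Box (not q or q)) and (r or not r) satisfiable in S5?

1. not (not Box (not q or q) implies Dia not Box (not q or q)) and (r or not r), 0
2. not (not Box (not q or q) implies Dia not Box (not q or q)), 0
3. r or not r, 0
4. not Box (not q or q), 0
5. not Dia not Box (not q or q), 0
6. Box (not q or q), 0
7. not q or q, 0
8. not r, 0
9. q, 0
10. not (not q or q), 1
11. q, 1
12. not q, 1
Accessibility: 0R0, 0R1, 1R0, 1R1
Branch closes: q and not q both at 1.
All branches of the tableau close; one closing branch shown above.

Unsatisfiable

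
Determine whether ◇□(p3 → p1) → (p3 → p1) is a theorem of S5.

Valid

Tableau for the negation ¬(◇□(p3 → p1) → (p3 → p1)):
1. ¬(◇□(p3 → p1) → (p3 → p1)), w0
2. ◇□(p3 → p1), w0   [¬→-rule on 1]
3. ¬(p3 → p1), w0   [¬→-rule on 1]
4. p3, w0   [¬→-rule on 3]
5. ¬p1, w0   [¬→-rule on 3]
6. □(p3 → p1), w1   [◇-rule on 2: fresh world w1, w0Rw1]
7. p3 → p1, w0   [□-rule on 6 via w1Rw0]
8. p3 → p1, w1   [□-rule on 6 via w1Rw1]
9. p1, w0   [→-rule on 7 (branches; this branch)]
Accessibility: w0Rw0, w0Rw1, w1Rw0, w1Rw1
Branch closes: p1 and ¬p1 both at w0.
All branches of the negation close; one closing branch shown above.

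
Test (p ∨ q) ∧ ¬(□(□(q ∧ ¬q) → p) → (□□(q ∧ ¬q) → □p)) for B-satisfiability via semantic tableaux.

No, unsatisfiable

1. (p ∨ q) ∧ ¬(□(□(q ∧ ¬q) → p) → (□□(q ∧ ¬q) → □p)), 0
2. p ∨ q, 0   [∧-rule on 1]
3. ¬(□(□(q ∧ ¬q) → p) → (□□(q ∧ ¬q) → □p)), 0   [∧-rule on 1]
4. □(□(q ∧ ¬q) → p), 0   [¬→-rule on 3]
5. ¬(□□(q ∧ ¬q) → □p), 0   [¬→-rule on 3]
6. □□(q ∧ ¬q), 0   [¬→-rule on 5]
7. ¬□p, 0   [¬→-rule on 5]
8. □(q ∧ ¬q) → p, 0   [□-rule on 4 via 0R0]
9. □(q ∧ ¬q), 0   [□-rule on 6 via 0R0]
10. q ∧ ¬q, 0   [□-rule on 9 via 0R0]
11. q, 0   [∧-rule on 10]
12. ¬q, 0   [∧-rule on 10]
Accessibility: 0R0
Branch closes: q and ¬q both at 0.
(One branch shown.) All branches close.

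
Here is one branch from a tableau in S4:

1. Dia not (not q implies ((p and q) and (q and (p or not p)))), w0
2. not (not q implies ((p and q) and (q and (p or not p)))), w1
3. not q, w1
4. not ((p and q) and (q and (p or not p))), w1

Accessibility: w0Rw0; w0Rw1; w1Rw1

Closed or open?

Open

No world carries both an atom and its negation.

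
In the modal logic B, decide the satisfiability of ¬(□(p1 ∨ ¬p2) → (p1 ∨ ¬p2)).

1. ¬(□(p1 ∨ ¬p2) → (p1 ∨ ¬p2)), 0
2. □(p1 ∨ ¬p2), 0
3. ¬(p1 ∨ ¬p2), 0
4. ¬p1, 0
5. p2, 0
6. p1 ∨ ¬p2, 0
7. ¬p2, 0
Accessibility: 0R0
Branch closes: p2 and ¬p2 both at 0.
(One branch shown.) All branches close.

Unsatisfiable (every branch closes)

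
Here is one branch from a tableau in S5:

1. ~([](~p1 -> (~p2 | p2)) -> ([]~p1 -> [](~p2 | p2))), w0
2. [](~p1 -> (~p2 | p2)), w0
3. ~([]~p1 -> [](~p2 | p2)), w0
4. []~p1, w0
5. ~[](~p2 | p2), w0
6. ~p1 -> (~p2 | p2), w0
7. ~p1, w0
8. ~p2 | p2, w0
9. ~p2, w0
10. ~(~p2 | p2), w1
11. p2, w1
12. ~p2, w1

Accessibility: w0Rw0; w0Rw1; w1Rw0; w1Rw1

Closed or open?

Closed

Both p2 and ~p2 appear at w1.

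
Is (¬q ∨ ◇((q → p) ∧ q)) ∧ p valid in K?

Not valid

Tableau for the negation ¬((¬q ∨ ◇((q → p) ∧ q)) ∧ p):
1. ¬((¬q ∨ ◇((q → p) ∧ q)) ∧ p), u
2. ¬p, u
The negation has an open branch (countermodel exists).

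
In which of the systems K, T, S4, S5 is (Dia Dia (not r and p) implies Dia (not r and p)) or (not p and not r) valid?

T-tableau for the negation not ((Dia Dia (not r and p) implies Dia (not r and p)) or (not p and not r)):
1. not ((Dia Dia (not r and p) implies Dia (not r and p)) or (not p and not r)), 0
2. not (Dia Dia (not r and p) implies Dia (not r and p)), 0
3. not (not p and not r), 0
4. Dia Dia (not r and p), 0
5. not Dia (not r and p), 0
6. not (not r and p), 0
7. r, 0
8. not p, 0
9. Dia (not r and p), 1
10. not (not r and p), 1
11. not p, 1
12. not r and p, 2
13. not r, 2
14. p, 2
Accessibility: 0R0, 0R1, 1R1, 1R2, 2R2
Complete open branch: countermodel on a T-frame, so not valid in T, nor in K (the same frame is also a K-frame).
S4-tableau for the negation not ((Dia Dia (not r and p) implies Dia (not r and p)) or (not p and not r)):
1. not ((Dia Dia (not r and p) implies Dia (not r and p)) or (not p and not r)), 0
2. not (Dia Dia (not r and p) implies Dia (not r and p)), 0
3. not (not p and not r), 0
4. Dia Dia (not r and p), 0
5. not Dia (not r and p), 0
6. not (not r and p), 0
7. r, 0
8. not p, 0
9. Dia (not r and p), 1
10. not (not r and p), 1
11. not p, 1
12. not r and p, 2
13. not r, 2
14. p, 2
15. not (not r and p), 2
16. not p, 2
Accessibility: 0R0, 0R1, 0R2, 1R1, 1R2, 2R2
Branch closes: p and not p both at 2.
Every branch closes (one shown): valid in S4, hence also in S5 (every theorem of S4 is a theorem of S5).

S4, S5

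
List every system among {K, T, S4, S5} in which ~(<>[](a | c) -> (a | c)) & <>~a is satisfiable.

K, T, S4

S5-tableau for the formula:
1. ~(<>[](a | c) -> (a | c)) & <>~a, w0
2. ~(<>[](a | c) -> (a | c)), w0   [&-rule on 1]
3. <>~a, w0   [&-rule on 1]
4. <>[](a | c), w0   [~->-rule on 2]
5. ~(a | c), w0   [~->-rule on 2]
6. ~a, w0   [~|-rule on 5]
7. ~c, w0   [~|-rule on 5]
8. ~a, w1   [<>-rule on 3: fresh world w1, w0Rw1]
9. [](a | c), w2   [<>-rule on 4: fresh world w2, w0Rw2]
10. a | c, w0   [[]-rule on 9 via w2Rw0]
11. a | c, w1   [[]-rule on 9 via w2Rw1]
12. a | c, w2   [[]-rule on 9 via w2Rw2]
13. c, w0   [|-rule on 10 (branches; this branch)]
Accessibility: w0Rw0, w0Rw1, w0Rw2, w1Rw0, w1Rw1, w1Rw2, w2Rw0, w2Rw1, w2Rw2
Branch closes: c and ~c both at w0.
Every branch closes (one shown): unsatisfiable in S5.
S4-tableau for the formula:
1. ~(<>[](a | c) -> (a | c)) & <>~a, w0
2. ~(<>[](a | c) -> (a | c)), w0   [&-rule on 1]
3. <>~a, w0   [&-rule on 1]
4. <>[](a | c), w0   [~->-rule on 2]
5. ~(a | c), w0   [~->-rule on 2]
6. ~a, w0   [~|-rule on 5]
7. ~c, w0   [~|-rule on 5]
8. ~a, w1   [<>-rule on 3: fresh world w1, w0Rw1]
9. [](a | c), w2   [<>-rule on 4: fresh world w2, w0Rw2]
10. a | c, w2   [[]-rule on 9 via w2Rw2]
11. c, w2   [|-rule on 10 (branches; this branch)]
Accessibility: w0Rw0, w0Rw1, w0Rw2, w1Rw1, w2Rw2
Complete open branch: satisfiable in S4, hence also in K, T (this S4-model is also a K-model and a T-model).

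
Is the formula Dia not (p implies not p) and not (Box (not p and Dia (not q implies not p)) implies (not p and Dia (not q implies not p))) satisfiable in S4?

Unsatisfiable

1. Dia not (p implies not p) and not (Box (not p and Dia (not q implies not p)) implies (not p and Dia (not q implies not p))), w0
2. Dia not (p implies not p), w0   [and-rule on 1]
3. not (Box (not p and Dia (not q implies not p)) implies (not p and Dia (not q implies not p))), w0   [and-rule on 1]
4. Box (not p and Dia (not q implies not p)), w0   [neg-implies-rule on 3]
5. not (not p and Dia (not q implies not p)), w0   [neg-implies-rule on 3]
6. not p and Dia (not q implies not p), w0   [Box-rule on 4 via w0Rw0]
7. not p, w0   [and-rule on 6]
8. Dia (not q implies not p), w0   [and-rule on 6]
9. not Dia (not q implies not p), w0   [neg-and-rule on 5 (branches; this branch)]
10. not (not q implies not p), w0   [neg-Dia-rule on 9 via w0Rw0]
11. not q, w0   [neg-implies-rule on 10]
12. p, w0   [neg-implies-rule on 10]
Accessibility: w0Rw0
Branch closes: p and not p both at w0.
Every branch closes; the branch above is one of them.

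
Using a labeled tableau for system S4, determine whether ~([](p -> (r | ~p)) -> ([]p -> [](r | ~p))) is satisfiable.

Unsatisfiable

1. ~([](p -> (r | ~p)) -> ([]p -> [](r | ~p))), 0
2. [](p -> (r | ~p)), 0
3. ~([]p -> [](r | ~p)), 0
4. []p, 0
5. ~[](r | ~p), 0
6. p -> (r | ~p), 0
7. p, 0
8. r | ~p, 0
9. r, 0
10. ~(r | ~p), 1
11. ~r, 1
12. p, 1
13. p -> (r | ~p), 1
14. r | ~p, 1
15. ~p, 1
Accessibility: 0R0, 0R1, 1R1
Branch closes: p and ~p both at 1.
Every branch closes; the branch above is one of them.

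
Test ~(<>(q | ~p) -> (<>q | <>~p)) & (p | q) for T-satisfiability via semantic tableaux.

1. ~(<>(q | ~p) -> (<>q | <>~p)) & (p | q), w0
2. ~(<>(q | ~p) -> (<>q | <>~p)), w0   [&-rule on 1]
3. p | q, w0   [&-rule on 1]
4. <>(q | ~p), w0   [~->-rule on 2]
5. ~(<>q | <>~p), w0   [~->-rule on 2]
6. ~<>q, w0   [~|-rule on 5]
7. ~<>~p, w0   [~|-rule on 5]
8. ~q, w0   [~<>-rule on 6 via w0Rw0]
9. p, w0   [~<>-rule on 7 via w0Rw0]
10. q | ~p, w1   [<>-rule on 4: fresh world w1, w0Rw1]
11. ~q, w1   [~<>-rule on 6 via w0Rw1]
12. p, w1   [~<>-rule on 7 via w0Rw1]
13. ~p, w1   [|-rule on 10 (branches; this branch)]
Accessibility: w0Rw0, w0Rw1, w1Rw1
Branch closes: p and ~p both at w1.
(One branch shown.) All branches close.

Unsatisfiable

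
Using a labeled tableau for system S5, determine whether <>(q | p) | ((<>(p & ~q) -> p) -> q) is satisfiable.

Satisfiable (open branch found)

1. <>(q | p) | ((<>(p & ~q) -> p) -> q), w0
2. (<>(p & ~q) -> p) -> q, w0
3. q, w0
Accessibility: w0Rw0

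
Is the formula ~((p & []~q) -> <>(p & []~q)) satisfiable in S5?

No, unsatisfiable

1. ~((p & []~q) -> <>(p & []~q)), 0
2. p & []~q, 0
3. ~<>(p & []~q), 0
4. p, 0
5. []~q, 0
6. ~(p & []~q), 0
7. ~q, 0
8. ~[]~q, 0
9. q, 1
10. ~(p & []~q), 1
11. ~q, 1
Accessibility: 0R0, 0R1, 1R0, 1R1
Branch closes: q and ~q both at 1.
All branches of the tableau close; one closing branch shown above.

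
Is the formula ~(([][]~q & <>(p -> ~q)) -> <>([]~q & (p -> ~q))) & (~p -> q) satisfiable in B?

1. ~(([][]~q & <>(p -> ~q)) -> <>([]~q & (p -> ~q))) & (~p -> q), w0
2. ~(([][]~q & <>(p -> ~q)) -> <>([]~q & (p -> ~q))), w0   [&-rule on 1]
3. ~p -> q, w0   [&-rule on 1]
4. [][]~q & <>(p -> ~q), w0   [~->-rule on 2]
5. ~<>([]~q & (p -> ~q)), w0   [~->-rule on 2]
6. [][]~q, w0   [&-rule on 4]
7. <>(p -> ~q), w0   [&-rule on 4]
8. ~([]~q & (p -> ~q)), w0   [~<>-rule on 5 via w0Rw0]
9. []~q, w0   [[]-rule on 6 via w0Rw0]
10. ~q, w0   [[]-rule on 9 via w0Rw0]
11. p, w0   [->-rule on 3 (branches; this branch)]
12. ~[]~q, w0   [~&-rule on 8 (branches; this branch)]
13. p -> ~q, w1   [<>-rule on 7: fresh world w1, w0Rw1]
14. ~([]~q & (p -> ~q)), w1   [~<>-rule on 5 via w0Rw1]
15. []~q, w1   [[]-rule on 6 via w0Rw1]
16. ~q, w1   [[]-rule on 9 via w0Rw1]
17. ~[]~q, w1   [~&-rule on 14 (branches; this branch)]
18. q, w2   [~[]-rule on 12: fresh world w2, w0Rw2]
19. ~([]~q & (p -> ~q)), w2   [~<>-rule on 5 via w0Rw2]
20. []~q, w2   [[]-rule on 6 via w0Rw2]
21. ~q, w2   [[]-rule on 9 via w0Rw2]
Accessibility: w0Rw0, w0Rw1, w0Rw2, w1Rw0, w1Rw1, w2Rw0, w2Rw2
Branch closes: q and ~q both at w2.
Every branch closes; the branch above is one of them.

No, unsatisfiable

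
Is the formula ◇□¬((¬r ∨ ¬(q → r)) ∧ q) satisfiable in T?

Yes, satisfiable

1. ◇□¬((¬r ∨ ¬(q → r)) ∧ q), u
2. □¬((¬r ∨ ¬(q → r)) ∧ q), v
3. ¬((¬r ∨ ¬(q → r)) ∧ q), v
4. ¬q, v
Accessibility: uRu, uRv, vRv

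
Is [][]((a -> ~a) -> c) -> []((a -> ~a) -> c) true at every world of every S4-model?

Tableau for the negation ~([][]((a -> ~a) -> c) -> []((a -> ~a) -> c)):
1. ~([][]((a -> ~a) -> c) -> []((a -> ~a) -> c)), 0
2. [][]((a -> ~a) -> c), 0   [~->-rule on 1]
3. ~[]((a -> ~a) -> c), 0   [~->-rule on 1]
4. []((a -> ~a) -> c), 0   [[]-rule on 2 via 0R0]
5. (a -> ~a) -> c, 0   [[]-rule on 4 via 0R0]
6. ~(a -> ~a), 0   [->-rule on 5 (branches; this branch)]
7. a, 0   [~->-rule on 6]
8. ~((a -> ~a) -> c), 1   [~[]-rule on 3: fresh world 1, 0R1]
9. a -> ~a, 1   [~->-rule on 8]
10. ~c, 1   [~->-rule on 8]
11. []((a -> ~a) -> c), 1   [[]-rule on 2 via 0R1]
12. (a -> ~a) -> c, 1   [[]-rule on 4 via 0R1]
13. ~a, 1   [->-rule on 9 (branches; this branch)]
14. ~(a -> ~a), 1   [->-rule on 12 (branches; this branch)]
15. a, 1   [~->-rule on 14]
Accessibility: 0R0, 0R1, 1R1
Branch closes: a and ~a both at 1.
Every branch of the negation's tableau closes; the branch above is one of them.

Yes, valid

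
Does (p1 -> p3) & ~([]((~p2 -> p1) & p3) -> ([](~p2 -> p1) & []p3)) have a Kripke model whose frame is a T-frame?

1. (p1 -> p3) & ~([]((~p2 -> p1) & p3) -> ([](~p2 -> p1) & []p3)), u
2. p1 -> p3, u   [&-rule on 1]
3. ~([]((~p2 -> p1) & p3) -> ([](~p2 -> p1) & []p3)), u   [&-rule on 1]
4. []((~p2 -> p1) & p3), u   [~->-rule on 3]
5. ~([](~p2 -> p1) & []p3), u   [~->-rule on 3]
6. (~p2 -> p1) & p3, u   [[]-rule on 4 via uRu]
7. ~p2 -> p1, u   [&-rule on 6]
8. p3, u   [&-rule on 6]
9. ~[](~p2 -> p1), u   [~&-rule on 5 (branches; this branch)]
10. p1, u   [->-rule on 7 (branches; this branch)]
11. ~(~p2 -> p1), v   [~[]-rule on 9: fresh world v, uRv]
12. ~p2, v   [~->-rule on 11]
13. ~p1, v   [~->-rule on 11]
14. (~p2 -> p1) & p3, v   [[]-rule on 4 via uRv]
15. ~p2 -> p1, v   [&-rule on 14]
16. p3, v   [&-rule on 14]
17. p1, v   [->-rule on 15 (branches; this branch)]
Accessibility: uRu, uRv, vRv
Branch closes: p1 and ~p1 both at v.
Every branch closes; the branch above is one of them.

No, unsatisfiable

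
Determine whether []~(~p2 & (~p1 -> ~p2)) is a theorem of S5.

Not valid

Tableau for the negation ~[]~(~p2 & (~p1 -> ~p2)):
1. ~[]~(~p2 & (~p1 -> ~p2)), u
2. ~p2 & (~p1 -> ~p2), v   [~[]-rule on 1: fresh world v, uRv]
3. ~p2, v   [&-rule on 2]
4. ~p1 -> ~p2, v   [&-rule on 2]
Accessibility: uRu, uRv, vRu, vRv
The negation has an open branch (countermodel exists).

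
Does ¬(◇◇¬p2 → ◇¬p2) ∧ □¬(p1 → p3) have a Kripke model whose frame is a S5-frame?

Unsatisfiable

1. ¬(◇◇¬p2 → ◇¬p2) ∧ □¬(p1 → p3), u
2. ¬(◇◇¬p2 → ◇¬p2), u
3. □¬(p1 → p3), u
4. ◇◇¬p2, u
5. ¬◇¬p2, u
6. ¬(p1 → p3), u
7. p1, u
8. ¬p3, u
9. p2, u
10. ◇¬p2, v
11. ¬(p1 → p3), v
12. p1, v
13. ¬p3, v
14. p2, v
15. ¬p2, w
16. ¬(p1 → p3), w
17. p1, w
18. ¬p3, w
19. p2, w
Accessibility: uRu, uRv, uRw, vRu, vRv, vRw, wRu, wRv, wRw
Branch closes: p2 and ¬p2 both at w.
Every branch closes; the branch above is one of them.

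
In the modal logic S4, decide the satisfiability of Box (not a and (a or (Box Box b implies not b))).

1. Box (not a and (a or (Box Box b implies not b))), 0
2. not a and (a or (Box Box b implies not b)), 0   [Box-rule on 1 via 0R0]
3. not a, 0   [and-rule on 2]
4. a or (Box Box b implies not b), 0   [and-rule on 2]
5. Box Box b implies not b, 0   [or-rule on 4 (branches; this branch)]
6. not b, 0   [implies-rule on 5 (branches; this branch)]
Accessibility: 0R0

Yes, satisfiable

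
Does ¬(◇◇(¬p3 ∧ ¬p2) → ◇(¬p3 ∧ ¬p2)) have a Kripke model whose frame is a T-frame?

Satisfiable (open branch found)

1. ¬(◇◇(¬p3 ∧ ¬p2) → ◇(¬p3 ∧ ¬p2)), u
2. ◇◇(¬p3 ∧ ¬p2), u   [¬→-rule on 1]
3. ¬◇(¬p3 ∧ ¬p2), u   [¬→-rule on 1]
4. ¬(¬p3 ∧ ¬p2), u   [¬◇-rule on 3 via uRu]
5. p2, u   [¬∧-rule on 4 (branches; this branch)]
6. ◇(¬p3 ∧ ¬p2), v   [◇-rule on 2: fresh world v, uRv]
7. ¬(¬p3 ∧ ¬p2), v   [¬◇-rule on 3 via uRv]
8. p2, v   [¬∧-rule on 7 (branches; this branch)]
9. ¬p3 ∧ ¬p2, w   [◇-rule on 6: fresh world w, vRw]
10. ¬p3, w   [∧-rule on 9]
11. ¬p2, w   [∧-rule on 9]
Accessibility: uRu, uRv, vRv, vRw, wRw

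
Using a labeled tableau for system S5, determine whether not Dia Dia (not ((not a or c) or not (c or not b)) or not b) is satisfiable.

Satisfiable

1. not Dia Dia (not ((not a or c) or not (c or not b)) or not b), 0
2. not Dia (not ((not a or c) or not (c or not b)) or not b), 0
3. not (not ((not a or c) or not (c or not b)) or not b), 0
4. (not a or c) or not (c or not b), 0
5. b, 0
6. not (c or not b), 0
7. not c, 0
Accessibility: 0R0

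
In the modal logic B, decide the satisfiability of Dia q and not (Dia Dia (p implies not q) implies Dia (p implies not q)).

1. Dia q and not (Dia Dia (p implies not q) implies Dia (p implies not q)), 0
2. Dia q, 0
3. not (Dia Dia (p implies not q) implies Dia (p implies not q)), 0
4. Dia Dia (p implies not q), 0
5. not Dia (p implies not q), 0
6. not (p implies not q), 0
7. p, 0
8. q, 0
9. q, 1
10. not (p implies not q), 1
11. p, 1
12. Dia (p implies not q), 2
13. not (p implies not q), 2
14. p, 2
15. q, 2
16. p implies not q, 3
17. not q, 3
Accessibility: 0R0, 0R1, 0R2, 1R0, 1R1, 2R0, 2R2, 2R3, 3R2, 3R3

Yes, satisfiable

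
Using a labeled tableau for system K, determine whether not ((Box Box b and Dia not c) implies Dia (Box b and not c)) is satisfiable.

1. not ((Box Box b and Dia not c) implies Dia (Box b and not c)), 0
2. Box Box b and Dia not c, 0
3. not Dia (Box b and not c), 0
4. Box Box b, 0
5. Dia not c, 0
6. not c, 1
7. not (Box b and not c), 1
8. Box b, 1
9. not Box b, 1
10. not b, 2
11. b, 2
Accessibility: 0R1, 1R2
Branch closes: b and not b both at 2.
All branches of the tableau close; one closing branch shown above.

No, unsatisfiable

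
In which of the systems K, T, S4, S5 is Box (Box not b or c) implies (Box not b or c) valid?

K-tableau for the negation not (Box (Box not b or c) implies (Box not b or c)):
1. not (Box (Box not b or c) implies (Box not b or c)), u
2. Box (Box not b or c), u
3. not (Box not b or c), u
4. not Box not b, u
5. not c, u
6. b, v
7. Box not b or c, v
8. c, v
Accessibility: uRv
Complete open branch: countermodel on a K-frame, so not valid in K.
T-tableau for the negation not (Box (Box not b or c) implies (Box not b or c)):
1. not (Box (Box not b or c) implies (Box not b or c)), u
2. Box (Box not b or c), u
3. not (Box not b or c), u
4. not Box not b, u
5. not c, u
6. Box not b or c, u
7. Box not b, u
8. not b, u
9. b, v
10. Box not b or c, v
11. not b, v
Accessibility: uRu, uRv, vRv
Branch closes: b and not b both at v.
Every branch closes (one shown): valid in T, hence also in S4, S5 (every theorem of T is a theorem of S4 and S5).

T, S4, S5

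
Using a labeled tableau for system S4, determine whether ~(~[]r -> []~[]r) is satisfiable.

Satisfiable (open branch found)

1. ~(~[]r -> []~[]r), w0
2. ~[]r, w0
3. ~[]~[]r, w0
4. ~r, w1
5. []r, w2
6. r, w2
Accessibility: w0Rw0, w0Rw1, w0Rw2, w1Rw1, w2Rw2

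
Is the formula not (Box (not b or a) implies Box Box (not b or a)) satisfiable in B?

1. not (Box (not b or a) implies Box Box (not b or a)), u
2. Box (not b or a), u
3. not Box Box (not b or a), u
4. not b or a, u
5. a, u
6. not Box (not b or a), v
7. not b or a, v
8. a, v
9. not (not b or a), w
10. b, w
11. not a, w
Accessibility: uRu, uRv, vRu, vRv, vRw, wRv, wRw

Yes, satisfiable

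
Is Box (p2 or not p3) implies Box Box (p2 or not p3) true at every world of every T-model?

Tableau for the negation not (Box (p2 or not p3) implies Box Box (p2 or not p3)):
1. not (Box (p2 or not p3) implies Box Box (p2 or not p3)), 0
2. Box (p2 or not p3), 0
3. not Box Box (p2 or not p3), 0
4. p2 or not p3, 0
5. not p3, 0
6. not Box (p2 or not p3), 1
7. p2 or not p3, 1
8. not p3, 1
9. not (p2 or not p3), 2
10. not p2, 2
11. p3, 2
Accessibility: 0R0, 0R1, 1R1, 1R2, 2R2
The negation has an open branch (countermodel exists).

Invalid (countermodel exists)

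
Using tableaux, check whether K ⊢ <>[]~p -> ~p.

No, not valid

Tableau for the negation ~(<>[]~p -> ~p):
1. ~(<>[]~p -> ~p), w0
2. <>[]~p, w0
3. p, w0
4. []~p, w1
Accessibility: w0Rw1
The negation has an open branch (countermodel exists).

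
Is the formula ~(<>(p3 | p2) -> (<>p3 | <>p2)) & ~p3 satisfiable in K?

Unsatisfiable (every branch closes)

1. ~(<>(p3 | p2) -> (<>p3 | <>p2)) & ~p3, u
2. ~(<>(p3 | p2) -> (<>p3 | <>p2)), u
3. ~p3, u
4. <>(p3 | p2), u
5. ~(<>p3 | <>p2), u
6. ~<>p3, u
7. ~<>p2, u
8. p3 | p2, v
9. ~p3, v
10. ~p2, v
11. p2, v
Accessibility: uRv
Branch closes: p2 and ~p2 both at v.
Every branch closes; the branch above is one of them.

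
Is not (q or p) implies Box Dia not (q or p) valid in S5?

Tableau for the negation not (not (q or p) implies Box Dia not (q or p)):
1. not (not (q or p) implies Box Dia not (q or p)), u
2. not (q or p), u   [neg-implies-rule on 1]
3. not Box Dia not (q or p), u   [neg-implies-rule on 1]
4. not q, u   [neg-or-rule on 2]
5. not p, u   [neg-or-rule on 2]
6. not Dia not (q or p), v   [neg-Box-rule on 3: fresh world v, uRv]
7. q or p, u   [neg-Dia-rule on 6 via vRu]
8. q or p, v   [neg-Dia-rule on 6 via vRv]
9. p, u   [or-rule on 7 (branches; this branch)]
Accessibility: uRu, uRv, vRu, vRv
Branch closes: p and not p both at u.
Every branch of the negation's tableau closes; the branch above is one of them.

Valid in S5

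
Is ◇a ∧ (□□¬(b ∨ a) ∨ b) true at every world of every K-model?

No, not valid

Tableau for the negation ¬(◇a ∧ (□□¬(b ∨ a) ∨ b)):
1. ¬(◇a ∧ (□□¬(b ∨ a) ∨ b)), 0
2. ¬(□□¬(b ∨ a) ∨ b), 0
3. ¬□□¬(b ∨ a), 0
4. ¬b, 0
5. ¬□¬(b ∨ a), 1
6. b ∨ a, 2
7. a, 2
Accessibility: 0R1, 1R2
The negation has an open branch (countermodel exists).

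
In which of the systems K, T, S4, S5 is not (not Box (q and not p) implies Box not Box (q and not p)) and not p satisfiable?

K, T, S4

S4-tableau for the formula:
1. not (not Box (q and not p) implies Box not Box (q and not p)) and not p, 0
2. not (not Box (q and not p) implies Box not Box (q and not p)), 0
3. not p, 0
4. not Box (q and not p), 0
5. not Box not Box (q and not p), 0
6. not (q and not p), 1
7. p, 1
8. Box (q and not p), 2
9. q and not p, 2
10. q, 2
11. not p, 2
Accessibility: 0R0, 0R1, 0R2, 1R1, 2R2
Complete open branch: satisfiable in S4, hence also in K, T (this S4-model is also a K-model and a T-model).
S5-tableau for the formula:
1. not (not Box (q and not p) implies Box not Box (q and not p)) and not p, 0
2. not (not Box (q and not p) implies Box not Box (q and not p)), 0
3. not p, 0
4. not Box (q and not p), 0
5. not Box not Box (q and not p), 0
6. not (q and not p), 1
7. p, 1
8. Box (q and not p), 2
9. q and not p, 0
10. q, 0
11. q and not p, 1
12. q, 1
13. not p, 1
Accessibility: 0R0, 0R1, 0R2, 1R0, 1R1, 1R2, 2R0, 2R1, 2R2
Branch closes: p and not p both at 1.
Every branch closes (one shown): unsatisfiable in S5.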